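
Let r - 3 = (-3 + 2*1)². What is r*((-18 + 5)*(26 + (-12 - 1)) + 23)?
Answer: -584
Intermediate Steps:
r = 4 (r = 3 + (-3 + 2*1)² = 3 + (-3 + 2)² = 3 + (-1)² = 3 + 1 = 4)
r*((-18 + 5)*(26 + (-12 - 1)) + 23) = 4*((-18 + 5)*(26 + (-12 - 1)) + 23) = 4*(-13*(26 - 13) + 23) = 4*(-13*13 + 23) = 4*(-169 + 23) = 4*(-146) = -584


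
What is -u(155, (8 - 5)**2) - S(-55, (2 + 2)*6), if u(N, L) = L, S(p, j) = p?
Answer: 46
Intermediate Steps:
-u(155, (8 - 5)**2) - S(-55, (2 + 2)*6) = -(8 - 5)**2 - 1*(-55) = -1*3**2 + 55 = -1*9 + 55 = -9 + 55 = 46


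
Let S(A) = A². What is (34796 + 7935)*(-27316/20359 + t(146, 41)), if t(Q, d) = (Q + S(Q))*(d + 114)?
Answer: 2894017895475694/20359 ≈ 1.4215e+11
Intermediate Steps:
t(Q, d) = (114 + d)*(Q + Q²) (t(Q, d) = (Q + Q²)*(d + 114) = (Q + Q²)*(114 + d) = (114 + d)*(Q + Q²))
(34796 + 7935)*(-27316/20359 + t(146, 41)) = (34796 + 7935)*(-27316/20359 + 146*(114 + 41 + 114*146 + 146*41)) = 42731*(-27316*1/20359 + 146*(114 + 41 + 16644 + 5986)) = 42731*(-27316/20359 + 146*22785) = 42731*(-27316/20359 + 3326610) = 42731*(67726425674/20359) = 2894017895475694/20359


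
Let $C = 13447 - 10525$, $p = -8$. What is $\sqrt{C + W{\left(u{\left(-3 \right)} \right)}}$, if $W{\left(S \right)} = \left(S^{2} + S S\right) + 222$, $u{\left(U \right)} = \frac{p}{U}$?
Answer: $\frac{2 \sqrt{7106}}{3} \approx 56.198$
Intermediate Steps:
$u{\left(U \right)} = - \frac{8}{U}$
$C = 2922$
$W{\left(S \right)} = 222 + 2 S^{2}$ ($W{\left(S \right)} = \left(S^{2} + S^{2}\right) + 222 = 2 S^{2} + 222 = 222 + 2 S^{2}$)
$\sqrt{C + W{\left(u{\left(-3 \right)} \right)}} = \sqrt{2922 + \left(222 + 2 \left(- \frac{8}{-3}\right)^{2}\right)} = \sqrt{2922 + \left(222 + 2 \left(\left(-8\right) \left(- \frac{1}{3}\right)\right)^{2}\right)} = \sqrt{2922 + \left(222 + 2 \left(\frac{8}{3}\right)^{2}\right)} = \sqrt{2922 + \left(222 + 2 \cdot \frac{64}{9}\right)} = \sqrt{2922 + \left(222 + \frac{128}{9}\right)} = \sqrt{2922 + \frac{2126}{9}} = \sqrt{\frac{28424}{9}} = \frac{2 \sqrt{7106}}{3}$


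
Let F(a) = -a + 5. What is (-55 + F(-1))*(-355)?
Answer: 17395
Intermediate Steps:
F(a) = 5 - a
(-55 + F(-1))*(-355) = (-55 + (5 - 1*(-1)))*(-355) = (-55 + (5 + 1))*(-355) = (-55 + 6)*(-355) = -49*(-355) = 17395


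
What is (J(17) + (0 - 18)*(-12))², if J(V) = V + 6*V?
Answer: 112225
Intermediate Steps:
J(V) = 7*V
(J(17) + (0 - 18)*(-12))² = (7*17 + (0 - 18)*(-12))² = (119 - 18*(-12))² = (119 + 216)² = 335² = 112225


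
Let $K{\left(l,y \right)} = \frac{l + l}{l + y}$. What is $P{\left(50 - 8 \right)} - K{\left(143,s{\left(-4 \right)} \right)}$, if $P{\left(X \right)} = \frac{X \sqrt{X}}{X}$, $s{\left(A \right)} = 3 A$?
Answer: $- \frac{286}{131} + \sqrt{42} \approx 4.2975$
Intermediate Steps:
$K{\left(l,y \right)} = \frac{2 l}{l + y}$
$P{\left(X \right)} = \sqrt{X}$ ($P{\left(X \right)} = \frac{X^{\frac{3}{2}}}{X} = \sqrt{X}$)
$P{\left(50 - 8 \right)} - K{\left(143,s{\left(-4 \right)} \right)} = \sqrt{50 - 8} - 2 \cdot 143 \frac{1}{143 + 3 \left(-4\right)} = \sqrt{42} - 2 \cdot 143 \frac{1}{143 - 12} = \sqrt{42} - 2 \cdot 143 \cdot \frac{1}{131} = \sqrt{42} - \frac{286}{131} = - \frac{286}{131} + \sqrt{42}$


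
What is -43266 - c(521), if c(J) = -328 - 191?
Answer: -42747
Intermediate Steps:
c(J) = -519
-43266 - c(521) = -43266 - 1*(-519) = -43266 + 519 = -42747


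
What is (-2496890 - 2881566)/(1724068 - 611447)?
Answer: -5378456/1112621 ≈ -4.8340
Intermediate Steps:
(-2496890 - 2881566)/(1724068 - 611447) = -5378456/1112621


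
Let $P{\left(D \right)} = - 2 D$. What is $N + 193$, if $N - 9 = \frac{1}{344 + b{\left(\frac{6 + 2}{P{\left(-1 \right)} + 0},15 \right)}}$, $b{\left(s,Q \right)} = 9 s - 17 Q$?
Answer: $\frac{25251}{125} \approx 202.01$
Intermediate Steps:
$b{\left(s,Q \right)} = - 17 Q + 9 s$
$N = \frac{1126}{125}$ ($N = 9 + \frac{1}{344 + \left(\left(-17\right) 15 + 9 \frac{6 + 2}{\left(-2\right) \left(-1\right) + 0}\right)} = 9 + \frac{1}{344 - \left(255 - 9 \frac{8}{2 + 0}\right)} = 9 + \frac{1}{344 - \left(255 - 9 \cdot \frac{8}{2}\right)} = 9 + \frac{1}{344 - \left(255 - 9 \cdot 8 \cdot \frac{1}{2}\right)} = 9 + \frac{1}{344 + \left(-255 + 9 \cdot 4\right)} = 9 + \frac{1}{344 + \left(-255 + 36\right)} = 9 + \frac{1}{344 - 219} = 9 + \frac{1}{125} = \frac{1126}{125} \approx 9.008$)
$N + 193 = \frac{1126}{125} + 193 = \frac{25251}{125}$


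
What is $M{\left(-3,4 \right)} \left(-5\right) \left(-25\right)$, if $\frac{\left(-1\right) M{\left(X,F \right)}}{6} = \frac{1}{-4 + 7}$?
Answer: $-250$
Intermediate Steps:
$M{\left(X,F \right)} = -2$ ($M{\left(X,F \right)} = - \frac{6}{-4 + 7} = - \frac{6}{3} = \left(-6\right) \frac{1}{3} = -2$)
$M{\left(-3,4 \right)} \left(-5\right) \left(-25\right) = \left(-2\right) \left(-5\right) \left(-25\right) = 10 \left(-25\right) = -250$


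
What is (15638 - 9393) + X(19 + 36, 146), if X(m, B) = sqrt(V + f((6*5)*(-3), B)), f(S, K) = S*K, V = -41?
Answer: 6245 + 7*I*sqrt(269) ≈ 6245.0 + 114.81*I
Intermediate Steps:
f(S, K) = K*S
X(m, B) = sqrt(-41 - 90*B) (X(m, B) = sqrt(-41 + B*((6*5)*(-3))) = sqrt(-41 + B*(30*(-3))) = sqrt(-41 + B*(-90)) = sqrt(-41 - 90*B))
(15638 - 9393) + X(19 + 36, 146) = (15638 - 9393) + sqrt(-41 - 90*146) = 6245 + sqrt(-41 - 13140) = 6245 + sqrt(-13181) = 6245 + 7*I*sqrt(269)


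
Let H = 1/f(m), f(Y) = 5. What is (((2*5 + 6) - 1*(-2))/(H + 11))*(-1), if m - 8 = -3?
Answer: -45/28 ≈ -1.6071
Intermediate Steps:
m = 5 (m = 8 - 3 = 5)
H = ⅕ (H = 1/5 = ⅕ ≈ 0.20000)
(((2*5 + 6) - 1*(-2))/(H + 11))*(-1) = (((2*5 + 6) - 1*(-2))/(⅕ + 11))*(-1) = (((10 + 6) + 2)/(56/5))*(-1) = ((16 + 2)*(5/56))*(-1) = (18*(5/56))*(-1) = (45/28)*(-1) = -45/28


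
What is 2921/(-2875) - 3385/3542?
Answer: -872959/442750 ≈ -1.9717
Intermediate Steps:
2921/(-2875) - 3385/3542 = 2921*(-1/2875) - 3385*1/3542 = -127/125 - 3385/3542 = -872959/442750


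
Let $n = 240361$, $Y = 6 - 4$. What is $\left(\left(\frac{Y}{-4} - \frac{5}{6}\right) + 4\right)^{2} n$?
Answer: $\frac{15383104}{9} \approx 1.7092 \cdot 10^{6}$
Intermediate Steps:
$Y = 2$ ($Y = 6 - 4 = 2$)
$\left(\left(\frac{Y}{-4} - \frac{5}{6}\right) + 4\right)^{2} n = \left(\left(\frac{2}{-4} - \frac{5}{6}\right) + 4\right)^{2} \cdot 240361 = \left(\left(2 \left(- \frac{1}{4}\right) - \frac{5}{6}\right) + 4\right)^{2} \cdot 240361 = \left(\left(- \frac{1}{2} - \frac{5}{6}\right) + 4\right)^{2} \cdot 240361 = \left(- \frac{4}{3} + 4\right)^{2} \cdot 240361 = \left(\frac{8}{3}\right)^{2} \cdot 240361 = \frac{64}{9} \cdot 240361 = \frac{15383104}{9}$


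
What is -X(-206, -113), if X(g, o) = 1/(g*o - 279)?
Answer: -1/22999 ≈ -4.3480e-5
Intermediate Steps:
X(g, o) = 1/(-279 + g*o)
-X(-206, -113) = -1/(-279 - 206*(-113)) = -1/(-279 + 23278) = -1/22999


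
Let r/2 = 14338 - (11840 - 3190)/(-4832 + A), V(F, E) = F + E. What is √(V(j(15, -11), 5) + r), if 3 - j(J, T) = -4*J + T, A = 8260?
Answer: √21115374470/857 ≈ 169.56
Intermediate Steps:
j(J, T) = 3 - T + 4*J (j(J, T) = 3 - (-4*J + T) = 3 - (T - 4*J) = 3 + (-T + 4*J) = 3 - T + 4*J)
V(F, E) = E + F
r = 24571007/857 (r = 2*(14338 - (11840 - 3190)/(-4832 + 8260)) = 2*(14338 - 8650/3428) = 2*(14338 - 1*4325/1714) = 2*(14338 - 4325/1714) = 2*(24571007/1714) = 24571007/857 ≈ 28671.)
√(V(j(15, -11), 5) + r) = √((5 + (3 - 1*(-11) + 4*15)) + 24571007/857) = √((5 + (3 + 11 + 60)) + 24571007/857) = √((5 + 74) + 24571007/857) = √(79 + 24571007/857) = √(24638710/857) = √21115374470/857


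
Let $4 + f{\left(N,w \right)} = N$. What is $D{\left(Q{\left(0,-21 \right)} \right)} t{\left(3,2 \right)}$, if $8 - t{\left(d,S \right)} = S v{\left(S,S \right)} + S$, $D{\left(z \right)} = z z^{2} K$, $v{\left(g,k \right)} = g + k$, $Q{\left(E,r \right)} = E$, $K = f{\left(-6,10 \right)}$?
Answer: $0$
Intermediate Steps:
$f{\left(N,w \right)} = -4 + N$
$K = -10$ ($K = -4 - 6 = -10$)
$D{\left(z \right)} = - 10 z^{3}$ ($D{\left(z \right)} = z z^{2} \left(-10\right) = z^{3} \left(-10\right) = - 10 z^{3}$)
$t{\left(d,S \right)} = 8 - S - 2 S^{2}$ ($t{\left(d,S \right)} = 8 - \left(S \left(S + S\right) + S\right) = 8 - \left(S 2 S + S\right) = 8 - \left(2 S^{2} + S\right) = 8 - \left(S + 2 S^{2}\right) = 8 - S - 2 S^{2}$)
$D{\left(Q{\left(0,-21 \right)} \right)} t{\left(3,2 \right)} = - 10 \cdot 0^{3} \left(8 - 2 - 2 \cdot 2^{2}\right) = \left(-10\right) 0 \left(8 - 2 - 8\right) = 0 \left(8 - 2 - 8\right) = 0 \left(-2\right) = 0$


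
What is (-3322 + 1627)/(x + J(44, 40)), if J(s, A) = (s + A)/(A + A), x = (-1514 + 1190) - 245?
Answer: 33900/11359 ≈ 2.9844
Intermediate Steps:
x = -569 (x = -324 - 245 = -569)
J(s, A) = (A + s)/(2*A) (J(s, A) = (A + s)/((2*A)) = (A + s)*(1/(2*A)) = (A + s)/(2*A))
(-3322 + 1627)/(x + J(44, 40)) = (-3322 + 1627)/(-569 + (½)*(40 + 44)/40) = -1695/(-569 + (½)*(1/40)*84) = -1695/(-569 + 21/20) = -1695/(-11359/20) = -1695*(-20/11359) = 33900/11359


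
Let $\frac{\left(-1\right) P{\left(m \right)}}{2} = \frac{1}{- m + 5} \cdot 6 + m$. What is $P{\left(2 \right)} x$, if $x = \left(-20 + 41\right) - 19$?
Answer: $-16$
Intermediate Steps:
$P{\left(m \right)} = - \frac{12}{5 - m} - 2 m$ ($P{\left(m \right)} = - 2 \left(\frac{1}{- m + 5} \cdot 6 + m\right) = - 2 \left(\frac{1}{5 - m} 6 + m\right) = - 2 \left(\frac{6}{5 - m} + m\right) = - 2 \left(m + \frac{6}{5 - m}\right) = - \frac{12}{5 - m} - 2 m$)
$x = 2$ ($x = 21 - 19 = 2$)
$P{\left(2 \right)} x = \frac{2 \left(6 - 2^{2} + 5 \cdot 2\right)}{-5 + 2} \cdot 2 = \frac{2 \left(6 - 4 + 10\right)}{-3} \cdot 2 = 2 \left(- \frac{1}{3}\right) \left(6 - 4 + 10\right) 2 = 2 \left(- \frac{1}{3}\right) 12 \cdot 2 = \left(-8\right) 2 = -16$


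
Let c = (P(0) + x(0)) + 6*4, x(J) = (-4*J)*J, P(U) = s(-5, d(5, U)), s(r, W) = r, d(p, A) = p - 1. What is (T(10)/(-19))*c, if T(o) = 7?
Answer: -7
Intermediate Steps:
d(p, A) = -1 + p
P(U) = -5
x(J) = -4*J²
c = 19 (c = (-5 - 4*0²) + 6*4 = (-5 - 4*0) + 24 = (-5 + 0) + 24 = -5 + 24 = 19)
(T(10)/(-19))*c = (7/(-19))*19 = (7*(-1/19))*19 = -7/19*19 = -7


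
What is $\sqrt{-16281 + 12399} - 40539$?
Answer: $-40539 + i \sqrt{3882} \approx -40539.0 + 62.306 i$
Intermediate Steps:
$\sqrt{-16281 + 12399} - 40539 = \sqrt{-3882} - 40539 = i \sqrt{3882} - 40539 = -40539 + i \sqrt{3882}$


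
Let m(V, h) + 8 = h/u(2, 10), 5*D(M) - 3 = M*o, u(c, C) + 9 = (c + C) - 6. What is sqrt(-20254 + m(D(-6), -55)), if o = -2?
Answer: I*sqrt(182193)/3 ≈ 142.28*I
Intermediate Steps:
u(c, C) = -15 + C + c (u(c, C) = -9 + ((c + C) - 6) = -9 + ((C + c) - 6) = -9 + (-6 + C + c) = -15 + C + c)
D(M) = 3/5 - 2*M/5 (D(M) = 3/5 + (M*(-2))/5 = 3/5 + (-2*M)/5 = 3/5 - 2*M/5)
m(V, h) = -8 - h/3 (m(V, h) = -8 + h/(-15 + 10 + 2) = -8 + h/(-3) = -8 + h*(-1/3) = -8 - h/3)
sqrt(-20254 + m(D(-6), -55)) = sqrt(-20254 + (-8 - 1/3*(-55))) = sqrt(-20254 + (-8 + 55/3)) = sqrt(-20254 + 31/3) = sqrt(-60731/3) = I*sqrt(182193)/3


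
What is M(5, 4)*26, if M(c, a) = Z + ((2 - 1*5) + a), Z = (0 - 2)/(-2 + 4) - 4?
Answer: -104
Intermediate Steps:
Z = -5 (Z = -2/2 - 4 = -2*½ - 4 = -1 - 4 = -5)
M(c, a) = -8 + a (M(c, a) = -5 + ((2 - 1*5) + a) = -5 + ((2 - 5) + a) = -5 + (-3 + a) = -8 + a)
M(5, 4)*26 = (-8 + 4)*26 = -4*26 = -104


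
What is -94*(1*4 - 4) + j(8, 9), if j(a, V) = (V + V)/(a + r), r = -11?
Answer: -6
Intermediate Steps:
j(a, V) = 2*V/(-11 + a) (j(a, V) = (V + V)/(a - 11) = (2*V)/(-11 + a) = 2*V/(-11 + a))
-94*(1*4 - 4) + j(8, 9) = -94*(1*4 - 4) + 2*9/(-11 + 8) = -94*(4 - 4) + 2*9/(-3) = -94*0 + 2*9*(-1/3) = 0 - 6 = -6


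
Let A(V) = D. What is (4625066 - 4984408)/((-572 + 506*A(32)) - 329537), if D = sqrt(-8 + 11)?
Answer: 118622028278/108971183773 + 181827052*sqrt(3)/108971183773 ≈ 1.0915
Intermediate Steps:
D = sqrt(3) ≈ 1.7320
A(V) = sqrt(3)
(4625066 - 4984408)/((-572 + 506*A(32)) - 329537) = (4625066 - 4984408)/((-572 + 506*sqrt(3)) - 329537) = -359342/(-330109 + 506*sqrt(3))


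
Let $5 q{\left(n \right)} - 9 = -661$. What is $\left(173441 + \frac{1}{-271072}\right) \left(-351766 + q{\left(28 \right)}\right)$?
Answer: $- \frac{41361022016203491}{677680} \approx -6.1033 \cdot 10^{10}$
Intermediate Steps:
$q{\left(n \right)} = - \frac{652}{5}$ ($q{\left(n \right)} = \frac{9}{5} + \frac{1}{5} \left(-661\right) = \frac{9}{5} - \frac{661}{5} = - \frac{652}{5}$)
$\left(173441 + \frac{1}{-271072}\right) \left(-351766 + q{\left(28 \right)}\right) = \left(173441 + \frac{1}{-271072}\right) \left(-351766 - \frac{652}{5}\right) = \left(173441 - \frac{1}{271072}\right) \left(- \frac{1759482}{5}\right) = \frac{47014998751}{271072} \left(- \frac{1759482}{5}\right) = - \frac{41361022016203491}{677680}$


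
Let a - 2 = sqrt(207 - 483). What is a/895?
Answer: 2/895 + 2*I*sqrt(69)/895 ≈ 0.0022346 + 0.018562*I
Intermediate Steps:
a = 2 + 2*I*sqrt(69) (a = 2 + sqrt(207 - 483) = 2 + sqrt(-276) = 2 + 2*I*sqrt(69) ≈ 2.0 + 16.613*I)
a/895 = (2 + 2*I*sqrt(69))/895 = (2 + 2*I*sqrt(69))*(1/895) = 2/895 + 2*I*sqrt(69)/895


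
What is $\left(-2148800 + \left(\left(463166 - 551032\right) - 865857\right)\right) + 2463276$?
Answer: $-639247$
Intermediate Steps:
$\left(-2148800 + \left(\left(463166 - 551032\right) - 865857\right)\right) + 2463276 = \left(-2148800 - 953723\right) + 2463276 = -3102523 + 2463276 = -639247$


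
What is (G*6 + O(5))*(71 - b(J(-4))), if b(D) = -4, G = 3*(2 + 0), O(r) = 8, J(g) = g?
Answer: 3300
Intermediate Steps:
G = 6 (G = 3*2 = 6)
(G*6 + O(5))*(71 - b(J(-4))) = (6*6 + 8)*(71 - 1*(-4)) = (36 + 8)*(71 + 4) = 44*75 = 3300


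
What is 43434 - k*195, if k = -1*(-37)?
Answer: 36219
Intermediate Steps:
k = 37
43434 - k*195 = 43434 - 37*195 = 43434 - 1*7215 = 43434 - 7215 = 36219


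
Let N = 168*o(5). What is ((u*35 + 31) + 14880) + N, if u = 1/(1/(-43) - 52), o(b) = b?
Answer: 35233482/2237 ≈ 15750.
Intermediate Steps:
N = 840 (N = 168*5 = 840)
u = -43/2237 (u = 1/(-1/43 - 52) = 1/(-2237/43) = -43/2237 ≈ -0.019222)
((u*35 + 31) + 14880) + N = ((-43/2237*35 + 31) + 14880) + 840 = ((-1505/2237 + 31) + 14880) + 840 = (67842/2237 + 14880) + 840 = 33354402/2237 + 840 = 35233482/2237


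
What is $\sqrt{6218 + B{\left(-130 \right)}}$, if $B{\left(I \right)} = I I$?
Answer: $\sqrt{23118} \approx 152.05$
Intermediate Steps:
$B{\left(I \right)} = I^{2}$
$\sqrt{6218 + B{\left(-130 \right)}} = \sqrt{6218 + \left(-130\right)^{2}} = \sqrt{6218 + 16900} = \sqrt{23118}$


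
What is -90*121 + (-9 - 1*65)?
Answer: -10964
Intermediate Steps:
-90*121 + (-9 - 1*65) = -10890 + (-9 - 65) = -10890 - 74 = -10964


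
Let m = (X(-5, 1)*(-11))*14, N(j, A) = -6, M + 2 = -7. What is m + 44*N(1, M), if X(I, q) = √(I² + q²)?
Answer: -264 - 154*√26 ≈ -1049.3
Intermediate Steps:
M = -9 (M = -2 - 7 = -9)
m = -154*√26 (m = (√((-5)² + 1²)*(-11))*14 = (√(25 + 1)*(-11))*14 = (√26*(-11))*14 = -11*√26*14 = -154*√26 ≈ -785.25)
m + 44*N(1, M) = -154*√26 + 44*(-6) = -154*√26 - 264 = -264 - 154*√26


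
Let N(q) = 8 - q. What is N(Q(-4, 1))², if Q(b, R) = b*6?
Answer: 1024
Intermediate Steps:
Q(b, R) = 6*b
N(Q(-4, 1))² = (8 - 6*(-4))² = (8 - 1*(-24))² = (8 + 24)² = 32² = 1024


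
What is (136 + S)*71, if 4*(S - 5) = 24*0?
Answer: 10011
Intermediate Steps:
S = 5 (S = 5 + (24*0)/4 = 5 + (¼)*0 = 5 + 0 = 5)
(136 + S)*71 = (136 + 5)*71 = 141*71 = 10011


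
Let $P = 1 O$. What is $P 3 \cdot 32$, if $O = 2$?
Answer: $192$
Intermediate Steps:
$P = 2$ ($P = 1 \cdot 2 = 2$)
$P 3 \cdot 32 = 2 \cdot 3 \cdot 32 = 6 \cdot 32 = 192$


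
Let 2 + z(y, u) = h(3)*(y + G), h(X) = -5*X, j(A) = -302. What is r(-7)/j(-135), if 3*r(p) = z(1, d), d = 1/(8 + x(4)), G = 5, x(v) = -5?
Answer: 46/453 ≈ 0.10155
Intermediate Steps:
d = ⅓ (d = 1/(8 - 5) = 1/3 = ⅓ ≈ 0.33333)
z(y, u) = -77 - 15*y (z(y, u) = -2 + (-5*3)*(y + 5) = -2 - 15*(5 + y) = -2 + (-75 - 15*y) = -77 - 15*y)
r(p) = -92/3 (r(p) = (-77 - 15*1)/3 = (-77 - 15)/3 = (⅓)*(-92) = -92/3)
r(-7)/j(-135) = -92/3/(-302) = -92/3*(-1/302) = 46/453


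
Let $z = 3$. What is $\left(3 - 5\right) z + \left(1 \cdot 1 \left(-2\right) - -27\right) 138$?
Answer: $3444$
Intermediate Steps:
$\left(3 - 5\right) z + \left(1 \cdot 1 \left(-2\right) - -27\right) 138 = \left(3 - 5\right) 3 + \left(1 \cdot 1 \left(-2\right) - -27\right) 138 = \left(-2\right) 3 + \left(1 \left(-2\right) + 27\right) 138 = -6 + \left(-2 + 27\right) 138 = -6 + 25 \cdot 138 = -6 + 3450 = 3444$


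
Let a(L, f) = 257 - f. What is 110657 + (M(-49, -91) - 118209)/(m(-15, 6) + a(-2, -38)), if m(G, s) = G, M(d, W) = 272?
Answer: 30866023/280 ≈ 1.1024e+5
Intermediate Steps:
110657 + (M(-49, -91) - 118209)/(m(-15, 6) + a(-2, -38)) = 110657 + (272 - 118209)/(-15 + (257 - 1*(-38))) = 110657 - 117937/(-15 + (257 + 38)) = 110657 - 117937/(-15 + 295) = 110657 - 117937/280 = 30866023/280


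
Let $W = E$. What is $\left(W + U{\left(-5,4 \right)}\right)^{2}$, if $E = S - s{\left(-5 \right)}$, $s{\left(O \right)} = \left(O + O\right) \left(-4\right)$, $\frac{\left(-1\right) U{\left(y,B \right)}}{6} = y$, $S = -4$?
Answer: $196$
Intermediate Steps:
$U{\left(y,B \right)} = - 6 y$
$s{\left(O \right)} = - 8 O$ ($s{\left(O \right)} = 2 O \left(-4\right) = - 8 O$)
$E = -44$ ($E = -4 - \left(-8\right) \left(-5\right) = -4 - 40 = -44$)
$W = -44$
$\left(W + U{\left(-5,4 \right)}\right)^{2} = \left(-44 - -30\right)^{2} = \left(-44 + 30\right)^{2} = \left(-14\right)^{2} = 196$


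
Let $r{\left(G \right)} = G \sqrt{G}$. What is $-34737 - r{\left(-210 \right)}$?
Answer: $-34737 + 210 i \sqrt{210} \approx -34737.0 + 3043.2 i$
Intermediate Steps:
$r{\left(G \right)} = G^{\frac{3}{2}}$
$-34737 - r{\left(-210 \right)} = -34737 - \left(-210\right)^{\frac{3}{2}} = -34737 - - 210 i \sqrt{210} = -34737 + 210 i \sqrt{210}$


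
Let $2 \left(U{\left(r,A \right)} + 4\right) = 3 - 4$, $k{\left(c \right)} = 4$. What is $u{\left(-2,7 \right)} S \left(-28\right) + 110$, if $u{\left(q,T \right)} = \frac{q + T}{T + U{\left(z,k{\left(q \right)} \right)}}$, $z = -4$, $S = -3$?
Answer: $278$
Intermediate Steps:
$U{\left(r,A \right)} = - \frac{9}{2}$ ($U{\left(r,A \right)} = -4 + \frac{3 - 4}{2} = -4 + \frac{1}{2} \left(-1\right) = -4 - \frac{1}{2} = - \frac{9}{2}$)
$u{\left(q,T \right)} = \frac{T + q}{- \frac{9}{2} + T}$ ($u{\left(q,T \right)} = \frac{q + T}{T - \frac{9}{2}} = \frac{T + q}{- \frac{9}{2} + T}$)
$u{\left(-2,7 \right)} S \left(-28\right) + 110 = \frac{2 \left(7 - 2\right)}{-9 + 2 \cdot 7} \left(\left(-3\right) \left(-28\right)\right) + 110 = 2 \frac{1}{-9 + 14} \cdot 5 \cdot 84 + 110 = 2 \cdot \frac{1}{5} \cdot 5 \cdot 84 + 110 = 2 \cdot 84 + 110 = 168 + 110 = 278$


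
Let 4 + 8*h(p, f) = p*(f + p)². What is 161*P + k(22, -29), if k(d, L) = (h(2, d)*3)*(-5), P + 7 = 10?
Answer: -3339/2 ≈ -1669.5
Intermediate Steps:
P = 3 (P = -7 + 10 = 3)
h(p, f) = -½ + p*(f + p)²/8 (h(p, f) = -½ + (p*(f + p)²)/8 = -½ + p*(f + p)²/8)
k(d, L) = 15/2 - 15*(2 + d)²/4 (k(d, L) = ((-½ + (⅛)*2*(d + 2)²)*3)*(-5) = ((-½ + (⅛)*2*(2 + d)²)*3)*(-5) = ((-½ + (2 + d)²/4)*3)*(-5) = (-3/2 + 3*(2 + d)²/4)*(-5) = 15/2 - 15*(2 + d)²/4)
161*P + k(22, -29) = 161*3 + (15/2 - 15*(2 + 22)²/4) = 483 + (15/2 - 15/4*24²) = 483 + (15/2 - 15/4*576) = 483 + (15/2 - 2160) = 483 - 4305/2 = -3339/2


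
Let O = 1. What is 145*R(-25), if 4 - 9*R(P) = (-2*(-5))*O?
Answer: -290/3 ≈ -96.667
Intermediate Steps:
R(P) = -⅔ (R(P) = 4/9 - (-2*(-5))/9 = 4/9 - 10/9 = -⅔)
145*R(-25) = 145*(-⅔) = -290/3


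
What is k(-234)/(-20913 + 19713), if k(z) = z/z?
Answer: -1/1200 ≈ -0.00083333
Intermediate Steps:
k(z) = 1
k(-234)/(-20913 + 19713) = 1/(-20913 + 19713) = 1/(-1200) = 1*(-1/1200) = -1/1200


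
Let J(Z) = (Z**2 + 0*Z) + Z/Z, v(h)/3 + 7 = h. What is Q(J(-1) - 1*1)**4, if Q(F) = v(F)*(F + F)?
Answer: 1679616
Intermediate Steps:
v(h) = -21 + 3*h
J(Z) = 1 + Z**2 (J(Z) = (Z**2 + 0) + 1 = Z**2 + 1 = 1 + Z**2)
Q(F) = 2*F*(-21 + 3*F) (Q(F) = (-21 + 3*F)*(F + F) = (-21 + 3*F)*(2*F) = 2*F*(-21 + 3*F))
Q(J(-1) - 1*1)**4 = (6*((1 + (-1)**2) - 1*1)*(-7 + ((1 + (-1)**2) - 1*1)))**4 = (6*((1 + 1) - 1)*(-7 + ((1 + 1) - 1)))**4 = (6*(2 - 1)*(-7 + (2 - 1)))**4 = (6*1*(-7 + 1))**4 = (6*1*(-6))**4 = (-36)**4 = 1679616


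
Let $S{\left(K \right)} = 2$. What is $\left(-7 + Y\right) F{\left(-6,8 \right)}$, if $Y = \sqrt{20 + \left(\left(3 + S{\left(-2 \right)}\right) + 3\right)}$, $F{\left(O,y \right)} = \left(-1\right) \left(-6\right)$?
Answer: $-42 + 12 \sqrt{7} \approx -10.251$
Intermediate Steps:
$F{\left(O,y \right)} = 6$
$Y = 2 \sqrt{7}$ ($Y = \sqrt{20 + \left(\left(3 + 2\right) + 3\right)} = \sqrt{20 + \left(5 + 3\right)} = \sqrt{20 + 8} = \sqrt{28} = 2 \sqrt{7} \approx 5.2915$)
$\left(-7 + Y\right) F{\left(-6,8 \right)} = \left(-7 + 2 \sqrt{7}\right) 6 = -42 + 12 \sqrt{7}$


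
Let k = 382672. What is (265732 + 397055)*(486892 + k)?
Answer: 576335714868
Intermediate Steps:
(265732 + 397055)*(486892 + k) = (265732 + 397055)*(486892 + 382672) = 662787*869564 = 576335714868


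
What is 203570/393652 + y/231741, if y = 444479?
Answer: 111072781339/45612654066 ≈ 2.4351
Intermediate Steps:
203570/393652 + y/231741 = 203570/393652 + 444479/231741 = 203570*(1/393652) + 444479*(1/231741) = 101785/196826 + 444479/231741 = 111072781339/45612654066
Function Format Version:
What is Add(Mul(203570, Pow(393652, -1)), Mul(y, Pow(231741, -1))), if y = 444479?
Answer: Rational(111072781339, 45612654066) ≈ 2.4351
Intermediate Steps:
Add(Mul(203570, Pow(393652, -1)), Mul(y, Pow(231741, -1))) = Add(Mul(203570, Pow(393652, -1)), Mul(444479, Pow(231741, -1))) = Add(Mul(203570, Rational(1, 393652)), Mul(444479, Rational(1, 231741))) = Add(Rational(101785, 196826), Rational(444479, 231741)) = Rational(111072781339, 45612654066)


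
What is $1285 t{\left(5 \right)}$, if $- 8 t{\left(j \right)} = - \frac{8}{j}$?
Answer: $257$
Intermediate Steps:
$t{\left(j \right)} = \frac{1}{j}$ ($t{\left(j \right)} = - \frac{\left(-8\right) \frac{1}{j}}{8} = \frac{1}{j}$)
$1285 t{\left(5 \right)} = \frac{1285}{5} = 1285 \cdot \frac{1}{5} = 257$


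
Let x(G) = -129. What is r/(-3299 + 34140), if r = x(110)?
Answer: -129/30841 ≈ -0.0041827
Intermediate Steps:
r = -129
r/(-3299 + 34140) = -129/(-3299 + 34140) = -129/30841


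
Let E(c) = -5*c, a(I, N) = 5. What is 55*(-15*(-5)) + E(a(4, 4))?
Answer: 4100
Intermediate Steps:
55*(-15*(-5)) + E(a(4, 4)) = 55*(-15*(-5)) - 5*5 = 55*75 - 25 = 4125 - 25 = 4100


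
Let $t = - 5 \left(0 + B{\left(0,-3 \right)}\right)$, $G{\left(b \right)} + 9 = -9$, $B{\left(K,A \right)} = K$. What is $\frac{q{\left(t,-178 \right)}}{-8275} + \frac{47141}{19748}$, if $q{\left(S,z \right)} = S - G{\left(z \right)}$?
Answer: $\frac{389736311}{163414700} \approx 2.385$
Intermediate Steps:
$G{\left(b \right)} = -18$ ($G{\left(b \right)} = -9 - 9 = -18$)
$t = 0$ ($t = - 5 \left(0 + 0\right) = \left(-5\right) 0 = 0$)
$q{\left(S,z \right)} = 18 + S$ ($q{\left(S,z \right)} = S - -18 = S + 18 = 18 + S$)
$\frac{q{\left(t,-178 \right)}}{-8275} + \frac{47141}{19748} = \frac{18 + 0}{-8275} + \frac{47141}{19748} = 18 \left(- \frac{1}{8275}\right) + 47141 \cdot \frac{1}{19748} = - \frac{18}{8275} + \frac{47141}{19748} = \frac{389736311}{163414700}$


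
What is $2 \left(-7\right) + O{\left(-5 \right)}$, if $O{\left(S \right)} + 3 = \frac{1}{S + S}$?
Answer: $- \frac{171}{10} \approx -17.1$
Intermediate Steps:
$O{\left(S \right)} = -3 + \frac{1}{2 S}$ ($O{\left(S \right)} = -3 + \frac{1}{S + S} = -3 + \frac{1}{2 S}$)
$2 \left(-7\right) + O{\left(-5 \right)} = 2 \left(-7\right) - \left(3 - \frac{1}{2 \left(-5\right)}\right) = -14 + \left(-3 + \frac{1}{2} \left(- \frac{1}{5}\right)\right) = -14 - \frac{31}{10} = - \frac{171}{10}$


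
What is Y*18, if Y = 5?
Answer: 90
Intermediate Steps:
Y*18 = 5*18 = 90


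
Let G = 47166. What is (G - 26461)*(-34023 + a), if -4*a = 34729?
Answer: -3536848805/4 ≈ -8.8421e+8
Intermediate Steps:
a = -34729/4 (a = -¼*34729 = -34729/4 ≈ -8682.3)
(G - 26461)*(-34023 + a) = (47166 - 26461)*(-34023 - 34729/4) = 20705*(-170821/4) = -3536848805/4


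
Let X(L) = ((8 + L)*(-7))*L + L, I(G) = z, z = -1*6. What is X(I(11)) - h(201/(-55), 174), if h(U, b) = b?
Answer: -96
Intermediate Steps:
z = -6
I(G) = -6
X(L) = L + L*(-56 - 7*L) (X(L) = (-56 - 7*L)*L + L = L*(-56 - 7*L) + L = L + L*(-56 - 7*L))
X(I(11)) - h(201/(-55), 174) = -1*(-6)*(55 + 7*(-6)) - 1*174 = -1*(-6)*(55 - 42) - 174 = -1*(-6)*13 - 174 = 78 - 174 = -96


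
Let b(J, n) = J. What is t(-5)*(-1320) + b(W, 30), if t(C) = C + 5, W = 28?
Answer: 28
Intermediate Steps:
t(C) = 5 + C
t(-5)*(-1320) + b(W, 30) = (5 - 5)*(-1320) + 28 = 0*(-1320) + 28 = 0 + 28 = 28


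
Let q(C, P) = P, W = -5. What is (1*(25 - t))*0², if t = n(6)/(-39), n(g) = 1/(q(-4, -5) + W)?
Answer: 0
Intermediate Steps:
n(g) = -⅒ (n(g) = 1/(-5 - 5) = 1/(-10) = -⅒)
t = 1/390 (t = -⅒/(-39) = -⅒*(-1/39) = 1/390 ≈ 0.0025641)
(1*(25 - t))*0² = (1*(25 - 1*1/390))*0² = (1*(25 - 1/390))*0 = (1*(9749/390))*0 = (9749/390)*0 = 0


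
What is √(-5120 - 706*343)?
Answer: I*√247278 ≈ 497.27*I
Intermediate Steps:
√(-5120 - 706*343) = √(-5120 - 242158) = √(-247278) = I*√247278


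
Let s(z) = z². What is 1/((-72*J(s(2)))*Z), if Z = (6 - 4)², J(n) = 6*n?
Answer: -1/6912 ≈ -0.00014468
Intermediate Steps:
Z = 4 (Z = 2² = 4)
1/((-72*J(s(2)))*Z) = 1/(-432*2²*4) = 1/(-432*4*4) = 1/(-72*24*4) = 1/(-1728*4) = 1/(-6912) = -1/6912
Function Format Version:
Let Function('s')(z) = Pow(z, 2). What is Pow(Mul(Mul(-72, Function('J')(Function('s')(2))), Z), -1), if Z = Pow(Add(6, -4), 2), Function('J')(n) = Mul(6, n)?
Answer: Rational(-1, 6912) ≈ -0.00014468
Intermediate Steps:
Z = 4 (Z = Pow(2, 2) = 4)
Pow(Mul(Mul(-72, Function('J')(Function('s')(2))), Z), -1) = Pow(Mul(Mul(-72, Mul(6, Pow(2, 2))), 4), -1) = Pow(Mul(Mul(-72, Mul(6, 4)), 4), -1) = Pow(Mul(Mul(-72, 24), 4), -1) = Pow(Mul(-1728, 4), -1) = Pow(-6912, -1) = Rational(-1, 6912)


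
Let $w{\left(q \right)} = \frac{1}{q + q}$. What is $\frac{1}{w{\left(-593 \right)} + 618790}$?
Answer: $\frac{1186}{733884939} \approx 1.6161 \cdot 10^{-6}$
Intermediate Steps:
$w{\left(q \right)} = \frac{1}{2 q}$
$\frac{1}{w{\left(-593 \right)} + 618790} = \frac{1}{\frac{1}{2 \left(-593\right)} + 618790} = \frac{1}{\frac{1}{2} \left(- \frac{1}{593}\right) + 618790} = \frac{1}{- \frac{1}{1186} + 618790} = \frac{1}{\frac{733884939}{1186}} = \frac{1186}{733884939}$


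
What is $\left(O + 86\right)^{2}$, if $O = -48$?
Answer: $1444$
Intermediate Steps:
$\left(O + 86\right)^{2} = \left(-48 + 86\right)^{2} = 38^{2} = 1444$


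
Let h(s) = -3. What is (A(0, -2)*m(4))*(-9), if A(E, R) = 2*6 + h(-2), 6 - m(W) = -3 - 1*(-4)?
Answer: -405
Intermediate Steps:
m(W) = 5 (m(W) = 6 - (-3 - 1*(-4)) = 6 - (-3 + 4) = 6 - 1*1 = 6 - 1 = 5)
A(E, R) = 9 (A(E, R) = 2*6 - 3 = 12 - 3 = 9)
(A(0, -2)*m(4))*(-9) = (9*5)*(-9) = 45*(-9) = -405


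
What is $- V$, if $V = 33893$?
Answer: $-33893$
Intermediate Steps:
$- V = \left(-1\right) 33893 = -33893$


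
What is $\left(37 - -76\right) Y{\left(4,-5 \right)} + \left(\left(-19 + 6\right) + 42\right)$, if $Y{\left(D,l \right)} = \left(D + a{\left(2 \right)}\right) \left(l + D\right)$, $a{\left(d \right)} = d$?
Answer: $-649$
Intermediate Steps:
$Y{\left(D,l \right)} = \left(2 + D\right) \left(D + l\right)$ ($Y{\left(D,l \right)} = \left(D + 2\right) \left(l + D\right) = \left(2 + D\right) \left(D + l\right)$)
$\left(37 - -76\right) Y{\left(4,-5 \right)} + \left(\left(-19 + 6\right) + 42\right) = \left(37 - -76\right) \left(4^{2} + 2 \cdot 4 + 2 \left(-5\right) + 4 \left(-5\right)\right) + \left(\left(-19 + 6\right) + 42\right) = \left(37 + 76\right) \left(16 + 8 - 10 - 20\right) + \left(-13 + 42\right) = 113 \left(-6\right) + 29 = -678 + 29 = -649$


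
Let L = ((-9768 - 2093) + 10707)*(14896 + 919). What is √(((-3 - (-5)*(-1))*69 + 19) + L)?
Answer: I*√18251043 ≈ 4272.1*I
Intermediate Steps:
L = -18250510 (L = (-11861 + 10707)*15815 = -1154*15815 = -18250510)
√(((-3 - (-5)*(-1))*69 + 19) + L) = √(((-3 - (-5)*(-1))*69 + 19) - 18250510) = √(((-3 - 1*5)*69 + 19) - 18250510) = √(((-3 - 5)*69 + 19) - 18250510) = √((-8*69 + 19) - 18250510) = √((-552 + 19) - 18250510) = √(-533 - 18250510) = √(-18251043) = I*√18251043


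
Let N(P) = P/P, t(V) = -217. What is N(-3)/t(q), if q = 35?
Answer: -1/217 ≈ -0.0046083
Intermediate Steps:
N(P) = 1
N(-3)/t(q) = 1/(-217) = 1*(-1/217) = -1/217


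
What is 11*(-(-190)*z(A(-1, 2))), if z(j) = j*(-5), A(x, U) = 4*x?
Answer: 41800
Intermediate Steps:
z(j) = -5*j
11*(-(-190)*z(A(-1, 2))) = 11*(-(-190)*(-20*(-1))) = 11*(-(-190)*(-5*(-4))) = 11*(-(-190)*20) = 11*(-190*(-20)) = 11*3800 = 41800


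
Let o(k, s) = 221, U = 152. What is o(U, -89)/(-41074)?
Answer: -221/41074 ≈ -0.0053805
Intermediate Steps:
o(U, -89)/(-41074) = 221/(-41074) = 221*(-1/41074) = -221/41074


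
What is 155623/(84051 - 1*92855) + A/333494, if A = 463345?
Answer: -23910023691/1468040588 ≈ -16.287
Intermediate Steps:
155623/(84051 - 1*92855) + A/333494 = 155623/(84051 - 1*92855) + 463345/333494 = 155623/(84051 - 92855) + 463345*(1/333494) = 155623/(-8804) + 463345/333494 = 155623*(-1/8804) + 463345/333494 = -155623/8804 + 463345/333494 = -23910023691/1468040588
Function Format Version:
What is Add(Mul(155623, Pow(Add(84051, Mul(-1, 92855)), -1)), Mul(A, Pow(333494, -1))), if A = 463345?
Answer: Rational(-23910023691, 1468040588) ≈ -16.287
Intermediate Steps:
Add(Mul(155623, Pow(Add(84051, Mul(-1, 92855)), -1)), Mul(A, Pow(333494, -1))) = Add(Mul(155623, Pow(Add(84051, Mul(-1, 92855)), -1)), Mul(463345, Pow(333494, -1))) = Add(Mul(155623, Pow(Add(84051, -92855), -1)), Mul(463345, Rational(1, 333494))) = Add(Mul(155623, Pow(-8804, -1)), Rational(463345, 333494)) = Add(Mul(155623, Rational(-1, 8804)), Rational(463345, 333494)) = Add(Rational(-155623, 8804), Rational(463345, 333494)) = Rational(-23910023691, 1468040588)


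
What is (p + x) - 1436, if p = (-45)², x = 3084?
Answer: 3673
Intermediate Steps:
p = 2025
(p + x) - 1436 = (2025 + 3084) - 1436 = 5109 - 1436 = 3673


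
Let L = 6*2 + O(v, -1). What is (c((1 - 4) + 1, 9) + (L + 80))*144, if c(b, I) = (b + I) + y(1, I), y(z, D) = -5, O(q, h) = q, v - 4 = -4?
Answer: 13536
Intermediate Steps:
v = 0 (v = 4 - 4 = 0)
L = 12 (L = 6*2 + 0 = 12 + 0 = 12)
c(b, I) = -5 + I + b (c(b, I) = (b + I) - 5 = (I + b) - 5 = -5 + I + b)
(c((1 - 4) + 1, 9) + (L + 80))*144 = ((-5 + 9 + ((1 - 4) + 1)) + (12 + 80))*144 = ((-5 + 9 + (-3 + 1)) + 92)*144 = ((-5 + 9 - 2) + 92)*144 = (2 + 92)*144 = 94*144 = 13536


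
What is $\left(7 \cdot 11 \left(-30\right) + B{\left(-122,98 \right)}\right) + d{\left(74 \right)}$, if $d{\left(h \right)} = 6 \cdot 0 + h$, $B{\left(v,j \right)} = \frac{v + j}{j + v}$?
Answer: $-2235$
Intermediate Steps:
$B{\left(v,j \right)} = 1$ ($B{\left(v,j \right)} = \frac{j + v}{j + v} = 1$)
$d{\left(h \right)} = h$ ($d{\left(h \right)} = 0 + h = h$)
$\left(7 \cdot 11 \left(-30\right) + B{\left(-122,98 \right)}\right) + d{\left(74 \right)} = \left(7 \cdot 11 \left(-30\right) + 1\right) + 74 = \left(77 \left(-30\right) + 1\right) + 74 = \left(-2310 + 1\right) + 74 = -2309 + 74 = -2235$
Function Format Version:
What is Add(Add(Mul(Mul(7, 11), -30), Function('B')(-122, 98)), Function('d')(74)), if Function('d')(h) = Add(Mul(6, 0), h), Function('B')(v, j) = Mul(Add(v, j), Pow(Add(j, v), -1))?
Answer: -2235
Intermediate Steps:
Function('B')(v, j) = 1 (Function('B')(v, j) = Mul(Add(j, v), Pow(Add(j, v), -1)) = 1)
Function('d')(h) = h (Function('d')(h) = Add(0, h) = h)
Add(Add(Mul(Mul(7, 11), -30), Function('B')(-122, 98)), Function('d')(74)) = Add(Add(Mul(Mul(7, 11), -30), 1), 74) = Add(Add(Mul(77, -30), 1), 74) = Add(Add(-2310, 1), 74) = Add(-2309, 74) = -2235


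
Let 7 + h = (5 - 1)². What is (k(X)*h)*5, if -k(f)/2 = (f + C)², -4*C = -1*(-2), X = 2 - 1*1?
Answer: -45/2 ≈ -22.500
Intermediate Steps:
X = 1 (X = 2 - 1 = 1)
C = -½ (C = -(-1)*(-2)/4 = -¼*2 = -½ ≈ -0.50000)
k(f) = -2*(-½ + f)² (k(f) = -2*(f - ½)² = -2*(-½ + f)²)
h = 9 (h = -7 + (5 - 1)² = -7 + 4² = -7 + 16 = 9)
(k(X)*h)*5 = (-(-1 + 2*1)²/2*9)*5 = (-(-1 + 2)²/2*9)*5 = (-½*1²*9)*5 = (-½*1*9)*5 = -½*9*5 = -9/2*5 = -45/2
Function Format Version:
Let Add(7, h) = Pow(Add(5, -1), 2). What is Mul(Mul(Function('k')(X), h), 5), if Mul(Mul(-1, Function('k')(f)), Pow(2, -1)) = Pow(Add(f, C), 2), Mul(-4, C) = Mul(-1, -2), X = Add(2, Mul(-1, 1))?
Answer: Rational(-45, 2) ≈ -22.500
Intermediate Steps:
X = 1 (X = Add(2, -1) = 1)
C = Rational(-1, 2) (C = Mul(Rational(-1, 4), Mul(-1, -2)) = Mul(Rational(-1, 4), 2) = Rational(-1, 2) ≈ -0.50000)
Function('k')(f) = Mul(-2, Pow(Add(Rational(-1, 2), f), 2)) (Function('k')(f) = Mul(-2, Pow(Add(f, Rational(-1, 2)), 2)) = Mul(-2, Pow(Add(Rational(-1, 2), f), 2)))
h = 9 (h = Add(-7, Pow(Add(5, -1), 2)) = Add(-7, Pow(4, 2)) = Add(-7, 16) = 9)
Mul(Mul(Function('k')(X), h), 5) = Mul(Mul(Mul(Rational(-1, 2), Pow(Add(-1, Mul(2, 1)), 2)), 9), 5) = Mul(Mul(Mul(Rational(-1, 2), Pow(Add(-1, 2), 2)), 9), 5) = Mul(Mul(Mul(Rational(-1, 2), Pow(1, 2)), 9), 5) = Mul(Mul(Mul(Rational(-1, 2), 1), 9), 5) = Mul(Mul(Rational(-1, 2), 9), 5) = Mul(Rational(-9, 2), 5) = Rational(-45, 2)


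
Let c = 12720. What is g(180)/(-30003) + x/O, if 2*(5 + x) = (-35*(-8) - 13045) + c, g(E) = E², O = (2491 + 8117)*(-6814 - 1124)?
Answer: -1818855616345/1684294492608 ≈ -1.0799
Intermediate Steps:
O = -84206304 (O = 10608*(-7938) = -84206304)
x = -55/2 (x = -5 + ((-35*(-8) - 13045) + 12720)/2 = -5 + ((280 - 13045) + 12720)/2 = -5 + (-12765 + 12720)/2 = -5 + (½)*(-45) = -5 - 45/2 = -55/2 ≈ -27.500)
g(180)/(-30003) + x/O = 180²/(-30003) - 55/2/(-84206304) = 32400*(-1/30003) - 55/2*(-1/84206304) = -10800/10001 + 55/168412608 = -1818855616345/1684294492608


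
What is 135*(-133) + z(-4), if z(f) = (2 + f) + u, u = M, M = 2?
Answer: -17955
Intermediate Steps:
u = 2
z(f) = 4 + f (z(f) = (2 + f) + 2 = 4 + f)
135*(-133) + z(-4) = 135*(-133) + (4 - 4) = -17955 + 0 = -17955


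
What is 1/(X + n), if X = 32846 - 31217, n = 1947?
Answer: 1/3576 ≈ 0.00027964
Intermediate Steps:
X = 1629
1/(X + n) = 1/(1629 + 1947) = 1/3576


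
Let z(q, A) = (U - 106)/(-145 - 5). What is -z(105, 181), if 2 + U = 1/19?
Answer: -2051/2850 ≈ -0.71965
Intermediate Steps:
U = -37/19 (U = -2 + 1/19 = -37/19 ≈ -1.9474)
z(q, A) = 2051/2850 (z(q, A) = (-37/19 - 106)/(-145 - 5) = -2051/19/(-150) = -2051/19*(-1/150) = 2051/2850)
-z(105, 181) = -1*2051/2850 = -2051/2850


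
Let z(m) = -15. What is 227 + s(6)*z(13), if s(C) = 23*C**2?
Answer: -12193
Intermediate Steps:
227 + s(6)*z(13) = 227 + (23*6**2)*(-15) = 227 + (23*36)*(-15) = 227 + 828*(-15) = 227 - 12420 = -12193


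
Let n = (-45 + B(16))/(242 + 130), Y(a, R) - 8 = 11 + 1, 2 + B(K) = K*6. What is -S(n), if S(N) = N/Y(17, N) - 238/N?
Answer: 94100777/52080 ≈ 1806.8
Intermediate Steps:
B(K) = -2 + 6*K (B(K) = -2 + K*6 = -2 + 6*K)
Y(a, R) = 20 (Y(a, R) = 8 + (11 + 1) = 8 + 12 = 20)
n = 49/372 (n = (-45 + (-2 + 6*16))/(242 + 130) = (-45 + (-2 + 96))/372 = (-45 + 94)*(1/372) = 49*(1/372) = 49/372 ≈ 0.13172)
S(N) = -238/N + N/20 (S(N) = N/20 - 238/N = -238/N + N/20)
-S(n) = -(-238/49/372 + (1/20)*(49/372)) = -(-238*372/49 + 49/7440) = -(-12648/7 + 49/7440) = -1*(-94100777/52080) = 94100777/52080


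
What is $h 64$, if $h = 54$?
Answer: $3456$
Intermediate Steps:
$h 64 = 54 \cdot 64 = 3456$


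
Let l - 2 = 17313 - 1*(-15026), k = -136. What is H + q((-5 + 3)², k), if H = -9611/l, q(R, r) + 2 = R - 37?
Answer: -1141546/32341 ≈ -35.297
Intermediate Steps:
l = 32341 (l = 2 + (17313 - 1*(-15026)) = 2 + (17313 + 15026) = 2 + 32339 = 32341)
q(R, r) = -39 + R (q(R, r) = -2 + (R - 37) = -2 + (-37 + R) = -39 + R)
H = -9611/32341 ≈ -0.29718
H + q((-5 + 3)², k) = -9611/32341 + (-39 + (-5 + 3)²) = -9611/32341 + (-39 + (-2)²) = -9611/32341 + (-39 + 4) = -9611/32341 - 35 = -1141546/32341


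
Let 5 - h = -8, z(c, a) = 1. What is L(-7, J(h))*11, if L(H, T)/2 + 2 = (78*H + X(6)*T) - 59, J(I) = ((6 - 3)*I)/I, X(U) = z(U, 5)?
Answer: -13288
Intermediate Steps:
X(U) = 1
h = 13 (h = 5 - 1*(-8) = 5 + 8 = 13)
J(I) = 3 (J(I) = (3*I)/I = 3)
L(H, T) = -122 + 2*T + 156*H (L(H, T) = -4 + 2*((78*H + 1*T) - 59) = -4 + 2*((78*H + T) - 59) = -4 + 2*((T + 78*H) - 59) = -4 + 2*(-59 + T + 78*H) = -4 + (-118 + 2*T + 156*H) = -122 + 2*T + 156*H)
L(-7, J(h))*11 = (-122 + 2*3 + 156*(-7))*11 = (-122 + 6 - 1092)*11 = -1208*11 = -13288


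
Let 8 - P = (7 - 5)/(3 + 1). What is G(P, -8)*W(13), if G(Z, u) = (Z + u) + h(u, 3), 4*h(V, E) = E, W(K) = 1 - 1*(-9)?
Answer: 5/2 ≈ 2.5000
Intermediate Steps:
W(K) = 10 (W(K) = 1 + 9 = 10)
h(V, E) = E/4
P = 15/2 (P = 8 - (7 - 5)/(3 + 1) = 8 - 2/4 = 8 - 1*1/2 = 8 - 1/2 = 15/2 ≈ 7.5000)
G(Z, u) = 3/4 + Z + u (G(Z, u) = (Z + u) + (1/4)*3 = (Z + u) + 3/4 = 3/4 + Z + u)
G(P, -8)*W(13) = (3/4 + 15/2 - 8)*10 = (1/4)*10 = 5/2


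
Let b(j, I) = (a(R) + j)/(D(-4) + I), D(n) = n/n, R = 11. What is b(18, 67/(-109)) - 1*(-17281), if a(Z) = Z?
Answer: 728963/42 ≈ 17356.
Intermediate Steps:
D(n) = 1
b(j, I) = (11 + j)/(1 + I)
b(18, 67/(-109)) - 1*(-17281) = (11 + 18)/(1 + 67/(-109)) - 1*(-17281) = 29/(1 + 67*(-1/109)) + 17281 = 29/(1 - 67/109) + 17281 = 29/(42/109) + 17281 = (109/42)*29 + 17281 = 3161/42 + 17281 = 728963/42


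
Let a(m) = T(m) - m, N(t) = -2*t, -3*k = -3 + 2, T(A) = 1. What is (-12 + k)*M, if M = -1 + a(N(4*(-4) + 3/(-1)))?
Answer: 1330/3 ≈ 443.33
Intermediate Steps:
k = ⅓ (k = -(-3 + 2)/3 = -⅓*(-1) = ⅓ ≈ 0.33333)
a(m) = 1 - m
M = -38 (M = -1 + (1 - (-2)*(4*(-4) + 3/(-1))) = -1 + (1 - (-2)*(-16 + 3*(-1))) = -1 + (1 - (-2)*(-16 - 3)) = -1 + (1 - (-2)*(-19)) = -1 + (1 - 1*38) = -1 + (1 - 38) = -1 - 37 = -38)
(-12 + k)*M = (-12 + ⅓)*(-38) = -35/3*(-38) = 1330/3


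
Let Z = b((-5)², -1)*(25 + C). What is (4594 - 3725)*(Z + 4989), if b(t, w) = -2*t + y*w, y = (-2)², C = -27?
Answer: 4429293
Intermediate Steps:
y = 4
b(t, w) = -2*t + 4*w
Z = 108 (Z = (-2*(-5)² + 4*(-1))*(25 - 27) = (-2*25 - 4)*(-2) = (-50 - 4)*(-2) = -54*(-2) = 108)
(4594 - 3725)*(Z + 4989) = (4594 - 3725)*(108 + 4989) = 869*5097 = 4429293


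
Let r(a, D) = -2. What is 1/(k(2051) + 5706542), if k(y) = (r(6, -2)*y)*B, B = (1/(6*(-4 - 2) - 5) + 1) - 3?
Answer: 41/234308688 ≈ 1.7498e-7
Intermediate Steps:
B = -83/41 (B = (1/(6*(-6) - 5) + 1) - 3 = (1/(-36 - 5) + 1) - 3 = (1/(-41) + 1) - 3 = (-1/41 + 1) - 3 = 40/41 - 3 = -83/41 ≈ -2.0244)
k(y) = 166*y/41 (k(y) = -2*y*(-83/41) = 166*y/41)
1/(k(2051) + 5706542) = 1/((166/41)*2051 + 5706542) = 1/(340466/41 + 5706542) = 1/(234308688/41) = 41/234308688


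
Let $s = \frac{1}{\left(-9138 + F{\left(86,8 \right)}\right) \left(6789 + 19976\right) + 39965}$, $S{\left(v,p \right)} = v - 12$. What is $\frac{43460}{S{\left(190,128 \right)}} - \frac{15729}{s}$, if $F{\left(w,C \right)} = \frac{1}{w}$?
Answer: $\frac{29439907967970245}{7654} \approx 3.8463 \cdot 10^{12}$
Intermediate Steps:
$S{\left(v,p \right)} = -12 + v$
$s = - \frac{86}{21030293265}$ ($s = \frac{1}{\left(-9138 + \frac{1}{86}\right) \left(6789 + 19976\right) + 39965} = \frac{1}{\left(-9138 + \frac{1}{86}\right) 26765 + 39965} = \frac{1}{\left(- \frac{785867}{86}\right) 26765 + 39965} = \frac{1}{- \frac{21033730255}{86} + 39965} = \frac{1}{- \frac{21030293265}{86}} = - \frac{86}{21030293265} \approx -4.0893 \cdot 10^{-9}$)
$\frac{43460}{S{\left(190,128 \right)}} - \frac{15729}{s} = \frac{43460}{-12 + 190} - \frac{15729}{- \frac{86}{21030293265}} = \frac{43460}{178} - - \frac{330785482765185}{86} = 43460 \cdot \frac{1}{178} + \frac{330785482765185}{86} = \frac{21730}{89} + \frac{330785482765185}{86} = \frac{29439907967970245}{7654}$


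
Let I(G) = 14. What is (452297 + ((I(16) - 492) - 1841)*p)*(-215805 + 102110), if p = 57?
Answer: -36395361230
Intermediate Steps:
(452297 + ((I(16) - 492) - 1841)*p)*(-215805 + 102110) = (452297 + ((14 - 492) - 1841)*57)*(-215805 + 102110) = (452297 + (-478 - 1841)*57)*(-113695) = (452297 - 2319*57)*(-113695) = (452297 - 132183)*(-113695) = 320114*(-113695) = -36395361230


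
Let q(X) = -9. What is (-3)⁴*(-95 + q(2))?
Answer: -8424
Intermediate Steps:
(-3)⁴*(-95 + q(2)) = (-3)⁴*(-95 - 9) = 81*(-104) = -8424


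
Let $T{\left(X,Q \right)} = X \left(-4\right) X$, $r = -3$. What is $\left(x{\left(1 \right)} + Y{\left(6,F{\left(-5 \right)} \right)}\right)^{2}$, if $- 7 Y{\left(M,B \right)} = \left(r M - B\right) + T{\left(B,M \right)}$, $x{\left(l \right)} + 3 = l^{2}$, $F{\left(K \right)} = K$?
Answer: $\frac{9801}{49} \approx 200.02$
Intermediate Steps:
$T{\left(X,Q \right)} = - 4 X^{2}$ ($T{\left(X,Q \right)} = - 4 X X = - 4 X^{2}$)
$x{\left(l \right)} = -3 + l^{2}$
$Y{\left(M,B \right)} = \frac{B}{7} + \frac{3 M}{7} + \frac{4 B^{2}}{7}$ ($Y{\left(M,B \right)} = - \frac{\left(- 3 M - B\right) - 4 B^{2}}{7} = - \frac{\left(- B - 3 M\right) - 4 B^{2}}{7} = - \frac{- B - 4 B^{2} - 3 M}{7} = \frac{B}{7} + \frac{3 M}{7} + \frac{4 B^{2}}{7}$)
$\left(x{\left(1 \right)} + Y{\left(6,F{\left(-5 \right)} \right)}\right)^{2} = \left(\left(-3 + 1^{2}\right) + \left(\frac{1}{7} \left(-5\right) + \frac{3}{7} \cdot 6 + \frac{4 \left(-5\right)^{2}}{7}\right)\right)^{2} = \left(\left(-3 + 1\right) + \left(- \frac{5}{7} + \frac{18}{7} + \frac{4}{7} \cdot 25\right)\right)^{2} = \left(-2 + \left(- \frac{5}{7} + \frac{18}{7} + \frac{100}{7}\right)\right)^{2} = \left(-2 + \frac{113}{7}\right)^{2} = \left(\frac{99}{7}\right)^{2} = \frac{9801}{49}$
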